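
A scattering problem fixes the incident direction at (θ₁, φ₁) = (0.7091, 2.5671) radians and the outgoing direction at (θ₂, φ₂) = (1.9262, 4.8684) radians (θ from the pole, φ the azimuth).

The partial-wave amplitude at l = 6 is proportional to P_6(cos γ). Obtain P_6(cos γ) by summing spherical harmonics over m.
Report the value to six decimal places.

-0.032382

Addition theorem: P_6(cos γ) = (4π/13) Σ_m Y*_{lm}(Ω₁) Y_{lm}(Ω₂), m = −6…6:
  [-6]  conj(Y_{6,-6})(Ω₁) = -0.03512 + 0.01107j ; Y_{6,-6}(Ω₂) = -0.19449 + 0.26411j ; Δ = 0.00391 - 0.01143j
  [-5]  conj(Y_{6,-5})(Ω₁) = 0.14332 + 0.03953j ; Y_{6,-5}(Ω₂) = -0.29660 - 0.29979j ; Δ = -0.03066 - 0.05469j
  [-4]  conj(Y_{6,-4})(Ω₁) = -0.22752 - 0.25568j ; Y_{6,-4}(Ω₂) = 0.07424 - 0.05345j ; Δ = -0.03056 - 0.00682j
  [-3]  conj(Y_{6,-3})(Ω₁) = 0.06925 + 0.45003j ; Y_{6,-3}(Ω₂) = -0.14055 - 0.27804j ; Δ = 0.11540 - 0.08251j
  [-2]  conj(Y_{6,-2})(Ω₁) = 0.08937 - 0.19915j ; Y_{6,-2}(Ω₂) = 0.18953 - 0.06113j ; Δ = 0.00476 - 0.04321j
  [-1]  conj(Y_{6,-1})(Ω₁) = 0.22755 - 0.14730j ; Y_{6,-1}(Ω₂) = -0.03866 - 0.24579j ; Δ = -0.04500 - 0.05023j
  [+0]  conj(Y_{6,0})(Ω₁) = -0.31052 + 0.00000j ; Y_{6,0}(Ω₂) = 0.22284 + 0.00000j ; Δ = -0.06920 + 0.00000j
  [+1]  conj(Y_{6,1})(Ω₁) = -0.22755 - 0.14730j ; Y_{6,1}(Ω₂) = 0.03866 - 0.24579j ; Δ = -0.04500 + 0.05023j
  [+2]  conj(Y_{6,2})(Ω₁) = 0.08937 + 0.19915j ; Y_{6,2}(Ω₂) = 0.18953 + 0.06113j ; Δ = 0.00476 + 0.04321j
  [+3]  conj(Y_{6,3})(Ω₁) = -0.06925 + 0.45003j ; Y_{6,3}(Ω₂) = 0.14055 - 0.27804j ; Δ = 0.11540 + 0.08251j
  [+4]  conj(Y_{6,4})(Ω₁) = -0.22752 + 0.25568j ; Y_{6,4}(Ω₂) = 0.07424 + 0.05345j ; Δ = -0.03056 + 0.00682j
  [+5]  conj(Y_{6,5})(Ω₁) = -0.14332 + 0.03953j ; Y_{6,5}(Ω₂) = 0.29660 - 0.29979j ; Δ = -0.03066 + 0.05469j
  [+6]  conj(Y_{6,6})(Ω₁) = -0.03512 - 0.01107j ; Y_{6,6}(Ω₂) = -0.19449 - 0.26411j ; Δ = 0.00391 + 0.01143j
Σ over m = -0.03350 - 0.00000j; ×(4π/13) → -0.03238 - 0.00000j. Real part: -0.032382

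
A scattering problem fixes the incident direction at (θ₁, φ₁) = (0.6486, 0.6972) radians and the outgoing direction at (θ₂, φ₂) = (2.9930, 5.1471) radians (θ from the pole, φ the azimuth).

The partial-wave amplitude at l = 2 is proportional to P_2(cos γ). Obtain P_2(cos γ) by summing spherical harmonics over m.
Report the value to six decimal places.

Expand P_2 via completeness: Σ_{m} conj(Y_{2,m}) at Ω₁ times Y_{2,m} at Ω₂ —
  m=-2: 0.02473 + 0.13877j × -0.00546 + 0.00647j = -0.00103 - 0.00060j  (running Σ = -0.00103 - 0.00060j)
  m=-1: 0.28512 + 0.23879j × -0.04764 - 0.10259j = 0.01092 - 0.04063j  (running Σ = 0.00988 - 0.04122j)
  m=0: 0.28552 + 0.00000j × 0.61005 + 0.00000j = 0.17418 + 0.00000j  (running Σ = 0.18406 - 0.04122j)
  m=1: -0.28512 + 0.23879j × 0.04764 - 0.10259j = 0.01092 + 0.04063j  (running Σ = 0.19498 - 0.00060j)
  m=2: 0.02473 - 0.13877j × -0.00546 - 0.00647j = -0.00103 + 0.00060j  (running Σ = 0.19395 - 0.00000j)
Accumulated sum 0.19395 - 0.00000j; after 4π/(2l+1) scaling, 0.48744 - 0.00000j ⇒ P_2 = 0.487444

0.487444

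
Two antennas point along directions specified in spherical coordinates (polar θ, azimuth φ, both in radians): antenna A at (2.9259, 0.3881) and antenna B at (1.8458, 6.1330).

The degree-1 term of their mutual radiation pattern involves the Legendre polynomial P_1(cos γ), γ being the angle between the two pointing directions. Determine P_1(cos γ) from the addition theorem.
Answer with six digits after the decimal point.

Addition theorem: P_1(cos γ) = (4π/3) Σ_m Y*_{lm}(Ω₁) Y_{lm}(Ω₂), m = −1…1:
  m=-1: Y*=(0.068445, 0.027983)  Y=(0.328769, 0.049751)  product (0.021110, 0.012605)
  m=+0: Y*=(-0.477281, -0.000000)  Y=(-0.132680, 0.000000)  product (0.063326, 0.000000)
  m=+1: Y*=(-0.068445, 0.027983)  Y=(-0.328769, 0.049751)  product (0.021110, -0.012605)
Σ over m = (0.105546, 0.000000); ×(4π/3) → (0.442112, 0.000000). Real part: 0.442112

0.442112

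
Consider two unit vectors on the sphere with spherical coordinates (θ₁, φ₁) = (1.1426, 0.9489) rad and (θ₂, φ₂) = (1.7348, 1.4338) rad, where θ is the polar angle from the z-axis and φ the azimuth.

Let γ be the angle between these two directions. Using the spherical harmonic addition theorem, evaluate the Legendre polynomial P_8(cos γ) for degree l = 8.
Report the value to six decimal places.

Expand P_8 via completeness: Σ_{m} conj(Y_{8,m}) at Ω₁ times Y_{8,m} at Ω₂ —
  m=-8: Y*=(0.062806, 0.233478)  Y=(0.211506, 0.411449)  product (-0.082780, 0.075223)
  m=-7: Y*=(0.413268, 0.155138)  Y=(0.250690, -0.175893)  product (0.130890, -0.033799)
  m=-6: Y*=(0.281259, -0.188231)  Y=(0.141816, 0.152590)  product (0.068609, 0.016223)
  m=-5: Y*=(-0.002795, 0.086998)  Y=(0.204131, -0.249874)  product (0.021168, 0.018457)
  m=-4: Y*=(0.285121, 0.218559)  Y=(0.096599, 0.058958)  product (0.014657, 0.037923)
  m=-3: Y*=(0.084510, -0.025670)  Y=(0.127733, -0.293095)  product (0.003271, -0.028048)
  m=-2: Y*=(-0.100461, 0.296186)  Y=(0.066259, 0.018623)  product (-0.012172, 0.017754)
  m=-1: Y*=(0.089724, 0.125177)  Y=(0.043141, -0.312935)  product (0.043043, -0.022678)
  m=+0: Y*=(-0.291816, -0.000000)  Y=(0.055542, 0.000000)  product (-0.016208, -0.000000)
  m=+1: Y*=(-0.089724, 0.125177)  Y=(-0.043141, -0.312935)  product (0.043043, 0.022678)
  m=+2: Y*=(-0.100461, -0.296186)  Y=(0.066259, -0.018623)  product (-0.012172, -0.017754)
  m=+3: Y*=(-0.084510, -0.025670)  Y=(-0.127733, -0.293095)  product (0.003271, 0.028048)
  m=+4: Y*=(0.285121, -0.218559)  Y=(0.096599, -0.058958)  product (0.014657, -0.037923)
  m=+5: Y*=(0.002795, 0.086998)  Y=(-0.204131, -0.249874)  product (0.021168, -0.018457)
  m=+6: Y*=(0.281259, 0.188231)  Y=(0.141816, -0.152590)  product (0.068609, -0.016223)
  m=+7: Y*=(-0.413268, 0.155138)  Y=(-0.250690, -0.175893)  product (0.130890, 0.033799)
  m=+8: Y*=(0.062806, -0.233478)  Y=(0.211506, -0.411449)  product (-0.082780, -0.075223)
Σ over m = (0.357164, 0.000000); ×(4π/17) → (0.264015, 0.000000). Real part: 0.264015

0.264015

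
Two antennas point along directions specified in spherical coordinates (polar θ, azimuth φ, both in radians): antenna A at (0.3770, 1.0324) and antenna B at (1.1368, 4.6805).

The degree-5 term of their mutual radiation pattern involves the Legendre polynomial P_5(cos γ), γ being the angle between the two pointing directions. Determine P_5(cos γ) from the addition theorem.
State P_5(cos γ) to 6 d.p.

Addition theorem: P_5(cos γ) = (4π/11) Σ_m Y*_{lm}(Ω₁) Y_{lm}(Ω₂), m = −5…5:
  m=-5: (0.001364, -0.002826) × (-0.045305, 0.281731) = (0.000734, 0.000512)  (running Σ = (0.000734, 0.000512))
  m=-4: (-0.013794, -0.020926) × (0.414815, 0.053201) = (-0.004609, -0.009414)  (running Σ = (-0.003874, -0.008902))
  m=-3: (-0.116907, 0.005193) × (0.014595, -0.152099) = (-0.000916, 0.017857)  (running Σ = (-0.004791, 0.008955))
  m=-2: (-0.161343, 0.299593) × (0.274891, 0.017556) = (-0.049611, 0.079523)  (running Σ = (-0.054402, 0.088478))
  m=-1: (0.277565, 0.464738) × (0.007587, -0.237845) = (0.112642, -0.062492)  (running Σ = (0.058240, 0.025986))
  m=0: (0.170484, -0.000000) × (0.225838, 0.000000) = (0.038502, 0.000000)  (running Σ = (0.096742, 0.025986))
  m=1: (-0.277565, 0.464738) × (-0.007587, -0.237845) = (0.112642, 0.062492)  (running Σ = (0.209383, 0.088478))
  m=2: (-0.161343, -0.299593) × (0.274891, -0.017556) = (-0.049611, -0.079523)  (running Σ = (0.159772, 0.008955))
  m=3: (0.116907, 0.005193) × (-0.014595, -0.152099) = (-0.000916, -0.017857)  (running Σ = (0.158855, -0.008902))
  m=4: (-0.013794, 0.020926) × (0.414815, -0.053201) = (-0.004609, 0.009414)  (running Σ = (0.154247, 0.000512))
  m=5: (-0.001364, -0.002826) × (0.045305, 0.281731) = (0.000734, -0.000512)  (running Σ = (0.154981, -0.000000))
Σ over m = (0.154981, -0.000000); ×(4π/11) → (0.177050, -0.000000). Real part: 0.177050

0.177050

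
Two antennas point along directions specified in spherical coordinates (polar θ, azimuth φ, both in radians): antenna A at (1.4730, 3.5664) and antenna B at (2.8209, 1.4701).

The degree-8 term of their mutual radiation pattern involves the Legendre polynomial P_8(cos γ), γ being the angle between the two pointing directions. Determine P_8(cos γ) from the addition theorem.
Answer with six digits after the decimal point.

-0.152534

Expand P_8 via completeness: Σ_{m} conj(Y_{8,m}) at Ω₁ times Y_{8,m} at Ω₂ —
  m=-8: Y*=-0.479778-0.126023i  Y=+0.000035+0.000036i  product -0.000012-0.000022i
  m=-7: Y*=+0.191931-0.032540i  Y=+0.000392-0.000461i  product +0.000060-0.000101i
  m=-6: Y*=+0.259976-0.175106i  Y=-0.003802-0.002624i  product -0.001448-0.000017i
  m=-5: Y*=-0.116370+0.188431i  Y=-0.012179+0.022110i  product -0.002749-0.004868i
  m=-4: Y*=-0.032221+0.249498i  Y=+0.093131+0.039681i  product -0.012901+0.021957i
  m=-3: Y*=-0.067659-0.221566i  Y=+0.086657-0.278079i  product -0.067476-0.000386i
  m=-2: Y*=-0.147291-0.167536i  Y=-0.539972-0.110241i  product +0.061064+0.106702i
  m=-1: Y*=+0.214489+0.097024i  Y=-0.051310+0.507829i  product -0.060277+0.103946i
  m=+0: Y*=+0.214512-0.000000i  Y=-0.181207+0.000000i  product -0.038871+0.000000i
  m=+1: Y*=-0.214489+0.097024i  Y=+0.051310+0.507829i  product -0.060277-0.103946i
  m=+2: Y*=-0.147291+0.167536i  Y=-0.539972+0.110241i  product +0.061064-0.106702i
  m=+3: Y*=+0.067659-0.221566i  Y=-0.086657-0.278079i  product -0.067476+0.000386i
  m=+4: Y*=-0.032221-0.249498i  Y=+0.093131-0.039681i  product -0.012901-0.021957i
  m=+5: Y*=+0.116370+0.188431i  Y=+0.012179+0.022110i  product -0.002749+0.004868i
  m=+6: Y*=+0.259976+0.175106i  Y=-0.003802+0.002624i  product -0.001448+0.000017i
  m=+7: Y*=-0.191931-0.032540i  Y=-0.000392-0.000461i  product +0.000060+0.000101i
  m=+8: Y*=-0.479778+0.126023i  Y=+0.000035-0.000036i  product -0.000012+0.000022i
Σ over m = -0.206350+0.000000i; ×(4π/17) → -0.152534+0.000000i. Real part: -0.152534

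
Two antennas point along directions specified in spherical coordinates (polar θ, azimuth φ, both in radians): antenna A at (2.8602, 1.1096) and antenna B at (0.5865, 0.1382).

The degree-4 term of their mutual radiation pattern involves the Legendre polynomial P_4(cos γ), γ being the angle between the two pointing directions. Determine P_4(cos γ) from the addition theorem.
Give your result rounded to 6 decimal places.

Term-by-term m-sum for l=4 (normalisation 4π/9 = 1.396263):
  [-4]  conj(Y_{4,-4})(Ω₁) = -0.00071 - 0.00253j ; Y_{4,-4}(Ω₂) = 0.03534 - 0.02180j ; Δ = -0.00008 - 0.00007j
  [-3]  conj(Y_{4,-3})(Ω₁) = 0.02530 + 0.00479j ; Y_{4,-3}(Ω₂) = 0.16176 - 0.07119j ; Δ = 0.00443 - 0.00103j
  [-2]  conj(Y_{4,-2})(Ω₁) = -0.08506 + 0.11227j ; Y_{4,-2}(Ω₂) = 0.38010 - 0.10782j ; Δ = -0.02023 + 0.05184j
  [-1]  conj(Y_{4,-1})(Ω₁) = -0.19434 - 0.39107j ; Y_{4,-1}(Ω₂) = 0.40085 - 0.05575j ; Δ = -0.09971 - 0.14593j
  [+0]  conj(Y_{4,0})(Ω₁) = 0.54200 + 0.00000j ; Y_{4,0}(Ω₂) = -0.10245 + 0.00000j ; Δ = -0.05553 + 0.00000j
  [+1]  conj(Y_{4,1})(Ω₁) = 0.19434 - 0.39107j ; Y_{4,1}(Ω₂) = -0.40085 - 0.05575j ; Δ = -0.09971 + 0.14593j
  [+2]  conj(Y_{4,2})(Ω₁) = -0.08506 - 0.11227j ; Y_{4,2}(Ω₂) = 0.38010 + 0.10782j ; Δ = -0.02023 - 0.05184j
  [+3]  conj(Y_{4,3})(Ω₁) = -0.02530 + 0.00479j ; Y_{4,3}(Ω₂) = -0.16176 - 0.07119j ; Δ = 0.00443 + 0.00103j
  [+4]  conj(Y_{4,4})(Ω₁) = -0.00071 + 0.00253j ; Y_{4,4}(Ω₂) = 0.03534 + 0.02180j ; Δ = -0.00008 + 0.00007j
Σ over m = -0.28669 + 0.00000j; ×(4π/9) → -0.40029 + 0.00000j. Real part: -0.400291

-0.400291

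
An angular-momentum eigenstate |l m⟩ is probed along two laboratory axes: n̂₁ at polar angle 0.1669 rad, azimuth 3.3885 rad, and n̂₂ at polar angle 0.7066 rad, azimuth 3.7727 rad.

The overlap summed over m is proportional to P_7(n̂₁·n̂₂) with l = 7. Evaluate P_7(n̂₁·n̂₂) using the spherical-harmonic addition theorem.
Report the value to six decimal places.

Expand P_7 via completeness: Σ_{m} conj(Y_{7,m}) at Ω₁ times Y_{7,m} at Ω₂ —
  term(m=-7) = (-0.000000, -0.000000)   from Y*(Ω₁)=(0.000000, -0.000002), Y(Ω₂)=(0.007061, -0.023268)
  term(m=-6) = (-0.000003, -0.000003)   from Y*(Ω₁)=(0.000003, 0.000039), Y(Ω₂)=(-0.085167, 0.064082)
  term(m=-5) = (-0.000051, -0.000140)   from Y*(Ω₁)=(-0.000178, -0.000510), Y(Ω₂)=(0.275970, -0.003848)
  term(m=-4) = (0.000081, -0.002381)   from Y*(Ω₁)=(0.002926, 0.004436), Y(Ω₂)=(-0.365589, -0.259435)
  term(m=-3) = (0.005852, -0.013168)   from Y*(Ω₁)=(-0.027714, -0.025342), Y(Ω₂)=(0.121622, 0.363924)
  term(m=-2) = (-0.005180, 0.005007)   from Y*(Ω₁)=(0.162161, 0.087291), Y(Ω₂)=(-0.011880, 0.037269)
  term(m=-1) = (-0.204244, 0.082574)   from Y*(Ω₁)=(-0.541960, -0.136601), Y(Ω₂)=(0.318241, -0.232575)
  term(m=+0) = (-0.059993, 0.000000)   from Y*(Ω₁)=(0.705827, -0.000000), Y(Ω₂)=(-0.084996, 0.000000)
  term(m=+1) = (-0.204244, -0.082574)   from Y*(Ω₁)=(0.541960, -0.136601), Y(Ω₂)=(-0.318241, -0.232575)
  term(m=+2) = (-0.005180, -0.005007)   from Y*(Ω₁)=(0.162161, -0.087291), Y(Ω₂)=(-0.011880, -0.037269)
  term(m=+3) = (0.005852, 0.013168)   from Y*(Ω₁)=(0.027714, -0.025342), Y(Ω₂)=(-0.121622, 0.363924)
  term(m=+4) = (0.000081, 0.002381)   from Y*(Ω₁)=(0.002926, -0.004436), Y(Ω₂)=(-0.365589, 0.259435)
  term(m=+5) = (-0.000051, 0.000140)   from Y*(Ω₁)=(0.000178, -0.000510), Y(Ω₂)=(-0.275970, -0.003848)
  term(m=+6) = (-0.000003, 0.000003)   from Y*(Ω₁)=(0.000003, -0.000039), Y(Ω₂)=(-0.085167, -0.064082)
  term(m=+7) = (-0.000000, 0.000000)   from Y*(Ω₁)=(-0.000000, -0.000002), Y(Ω₂)=(-0.007061, -0.023268)
Σ over m = (-0.467082, -0.000000); ×(4π/15) → (-0.391302, -0.000000). Real part: -0.391302

-0.391302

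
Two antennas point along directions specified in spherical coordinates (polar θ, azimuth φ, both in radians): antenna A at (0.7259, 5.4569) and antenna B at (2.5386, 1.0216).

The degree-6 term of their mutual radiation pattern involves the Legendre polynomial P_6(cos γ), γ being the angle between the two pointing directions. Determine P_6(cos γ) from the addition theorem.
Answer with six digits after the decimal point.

Term-by-term m-sum for l=6 (normalisation 4π/13 = 0.966644):
  term(m=-6) = +0.000061+0.000661i   from Y*(Ω₁)=+0.010038+0.040094i, Y(Ω₂)=+0.015881+0.002458i
  term(m=-5) = +0.012819+0.002404i   from Y*(Ω₁)=-0.088534+0.134848i, Y(Ω₂)=-0.031158-0.074607i
  term(m=-4) = +0.037979-0.076189i   from Y*(Ω₁)=-0.352204+0.058122i, Y(Ω₂)=-0.139726+0.193262i
  term(m=-3) = -0.144939-0.132217i   from Y*(Ω₁)=-0.354183-0.276440i, Y(Ω₂)=+0.435365+0.033499i
  term(m=-2) = -0.063867+0.039526i   from Y*(Ω₁)=-0.014731-0.179744i, Y(Ω₂)=-0.189505-0.370856i
  term(m=-1) = +0.002582+0.009077i   from Y*(Ω₁)=-0.201743+0.218954i, Y(Ω₂)=+0.016547-0.027037i
  term(m=+0) = +0.117577+0.000000i   from Y*(Ω₁)=-0.279520-0.000000i, Y(Ω₂)=-0.420639+0.000000i
  term(m=+1) = +0.002582-0.009077i   from Y*(Ω₁)=+0.201743+0.218954i, Y(Ω₂)=-0.016547-0.027037i
  term(m=+2) = -0.063867-0.039526i   from Y*(Ω₁)=-0.014731+0.179744i, Y(Ω₂)=-0.189505+0.370856i
  term(m=+3) = -0.144939+0.132217i   from Y*(Ω₁)=+0.354183-0.276440i, Y(Ω₂)=-0.435365+0.033499i
  term(m=+4) = +0.037979+0.076189i   from Y*(Ω₁)=-0.352204-0.058122i, Y(Ω₂)=-0.139726-0.193262i
  term(m=+5) = +0.012819-0.002404i   from Y*(Ω₁)=+0.088534+0.134848i, Y(Ω₂)=+0.031158-0.074607i
  term(m=+6) = +0.000061-0.000661i   from Y*(Ω₁)=+0.010038-0.040094i, Y(Ω₂)=+0.015881-0.002458i
Accumulated sum -0.193153+0.000000i; after 4π/(2l+1) scaling, -0.186710+0.000000i ⇒ P_6 = -0.186710

-0.186710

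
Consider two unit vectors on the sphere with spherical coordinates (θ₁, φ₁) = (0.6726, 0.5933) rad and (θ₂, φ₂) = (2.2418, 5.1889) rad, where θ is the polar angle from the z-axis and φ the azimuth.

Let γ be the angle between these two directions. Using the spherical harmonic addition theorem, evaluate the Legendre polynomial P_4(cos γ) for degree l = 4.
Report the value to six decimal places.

-0.350607

Expand P_4 via completeness: Σ_{m} conj(Y_{4,m}) at Ω₁ times Y_{4,m} at Ω₂ —
  m=-4: (-0.047941, 0.046337) × (-0.054781, -0.157237) = (0.009912, 0.005000)  (running Σ = (0.009912, 0.005000))
  m=-3: (-0.049149, 0.231609) × (0.370159, 0.052641) = (-0.030385, 0.083145)  (running Σ = (-0.020473, 0.088145))
  m=-2: (0.159774, 0.395201) × (-0.202790, 0.285397) = (-0.145190, -0.034544)  (running Σ = (-0.165662, 0.053601))
  m=-1: (0.245226, 0.165367) × (0.031045, 0.060144) = (-0.002333, 0.019883)  (running Σ = (-0.167995, 0.073484))
  m=0: (-0.238331, -0.000000) × (-0.356171, 0.000000) = (0.084887, 0.000000)  (running Σ = (-0.083108, 0.073484))
  m=1: (-0.245226, 0.165367) × (-0.031045, 0.060144) = (-0.002333, -0.019883)  (running Σ = (-0.085441, 0.053601))
  m=2: (0.159774, -0.395201) × (-0.202790, -0.285397) = (-0.145190, 0.034544)  (running Σ = (-0.230631, 0.088145))
  m=3: (0.049149, 0.231609) × (-0.370159, 0.052641) = (-0.030385, -0.083145)  (running Σ = (-0.261016, 0.005000))
  m=4: (-0.047941, -0.046337) × (-0.054781, 0.157237) = (0.009912, -0.005000)  (running Σ = (-0.251104, 0.000000))
Total Σ_m = (-0.251104, 0.000000). Multiply by 1.396263: (-0.350607, 0.000000). P_4(cos γ) = -0.350607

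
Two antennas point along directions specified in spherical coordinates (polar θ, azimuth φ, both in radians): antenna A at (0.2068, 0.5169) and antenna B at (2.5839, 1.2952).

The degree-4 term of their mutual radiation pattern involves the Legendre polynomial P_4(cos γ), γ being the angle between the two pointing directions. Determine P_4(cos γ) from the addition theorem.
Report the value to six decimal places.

-0.344692

Term-by-term m-sum for l=4 (normalisation 4π/9 = 1.396263):
  term(m=-4) = -0.00003 - 0.00000j   from Y*(Ω₁)=-0.00037 + 0.00069j, Y(Ω₂)=0.01567 + 0.03098j
  term(m=-3) = 0.00116 + 0.00121j   from Y*(Ω₁)=0.00021 + 0.01060j, Y(Ω₂)=0.11582 - 0.10661j
  term(m=-2) = 0.00043 - 0.03045j   from Y*(Ω₁)=0.04116 + 0.06913j, Y(Ω₂)=-0.32242 - 0.19821j
  term(m=-1) = -0.10866 + 0.10713j   from Y*(Ω₁)=0.30620 + 0.17406j, Y(Ω₂)=-0.11789 + 0.41689j
  term(m=+0) = -0.03266 + 0.00000j   from Y*(Ω₁)=0.67447 + 0.00000j, Y(Ω₂)=-0.04842 + 0.00000j
  term(m=+1) = -0.10866 - 0.10713j   from Y*(Ω₁)=-0.30620 + 0.17406j, Y(Ω₂)=0.11789 + 0.41689j
  term(m=+2) = 0.00043 + 0.03045j   from Y*(Ω₁)=0.04116 - 0.06913j, Y(Ω₂)=-0.32242 + 0.19821j
  term(m=+3) = 0.00116 - 0.00121j   from Y*(Ω₁)=-0.00021 + 0.01060j, Y(Ω₂)=-0.11582 - 0.10661j
  term(m=+4) = -0.00003 + 0.00000j   from Y*(Ω₁)=-0.00037 - 0.00069j, Y(Ω₂)=0.01567 - 0.03098j
Accumulated sum -0.24687 - 0.00000j; after 4π/(2l+1) scaling, -0.34469 - 0.00000j ⇒ P_4 = -0.344692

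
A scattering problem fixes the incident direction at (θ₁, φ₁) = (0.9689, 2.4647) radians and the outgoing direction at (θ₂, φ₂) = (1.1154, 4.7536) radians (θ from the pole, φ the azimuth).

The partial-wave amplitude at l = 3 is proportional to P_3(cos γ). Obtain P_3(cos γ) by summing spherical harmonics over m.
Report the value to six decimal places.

Addition theorem: P_3(cos γ) = (4π/7) Σ_m Y*_{lm}(Ω₁) Y_{lm}(Ω₂), m = −3…3:
  m=-3: Y*=(0.103704, 0.209376)  Y=(-0.037269, -0.299914)  product (0.058930, -0.038906)
  m=-2: Y*=(0.084649, -0.383923)  Y=(-0.361308, 0.029847)  product (-0.019125, 0.141241)
  m=-1: Y*=(-0.125205, 0.100606)  Y=(-0.000392, -0.009512)  product (0.001006, 0.001151)
  m=+0: Y*=(-0.295190, -0.000000)  Y=(-0.333643, 0.000000)  product (0.098488, 0.000000)
  m=+1: Y*=(0.125205, 0.100606)  Y=(0.000392, -0.009512)  product (0.001006, -0.001151)
  m=+2: Y*=(0.084649, 0.383923)  Y=(-0.361308, -0.029847)  product (-0.019125, -0.141241)
  m=+3: Y*=(-0.103704, 0.209376)  Y=(0.037269, -0.299914)  product (0.058930, 0.038906)
Total Σ_m = (0.180109, 0.000000). Multiply by 1.795196: (0.323331, 0.000000). P_3(cos γ) = 0.323331

0.323331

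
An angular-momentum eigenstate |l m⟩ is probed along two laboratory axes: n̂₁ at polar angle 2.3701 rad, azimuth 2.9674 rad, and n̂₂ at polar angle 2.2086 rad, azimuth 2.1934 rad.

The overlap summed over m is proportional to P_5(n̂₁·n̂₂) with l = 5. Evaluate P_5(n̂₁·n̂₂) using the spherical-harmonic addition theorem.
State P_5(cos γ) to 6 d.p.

Term-by-term m-sum for l=5 (normalisation 4π/11 = 1.142397):
  term(m=-5) = -0.00886 - 0.00791j   from Y*(Ω₁)=-0.04925 + 0.05849j, Y(Ω₂)=-0.00444 + 0.15529j
  term(m=-4) = -0.09043 + 0.00413j   from Y*(Ω₁)=-0.19067 + 0.15955j, Y(Ω₂)=0.28959 + 0.22069j
  term(m=-3) = -0.11401 + 0.12209j   from Y*(Ω₁)=-0.36830 + 0.21214j, Y(Ω₂)=0.37582 - 0.11503j
  term(m=-2) = 0.00030 + 0.01325j   from Y*(Ω₁)=-0.30070 + 0.10921j, Y(Ω₂)=0.01325 - 0.03926j
  term(m=-1) = 0.03528 + 0.03449j   from Y*(Ω₁)=0.14265 - 0.02510j, Y(Ω₂)=0.19866 + 0.27674j
  term(m=+0) = 0.04806 + 0.00000j   from Y*(Ω₁)=0.36345 + 0.00000j, Y(Ω₂)=0.13222 + 0.00000j
  term(m=+1) = 0.03528 - 0.03449j   from Y*(Ω₁)=-0.14265 - 0.02510j, Y(Ω₂)=-0.19866 + 0.27674j
  term(m=+2) = 0.00030 - 0.01325j   from Y*(Ω₁)=-0.30070 - 0.10921j, Y(Ω₂)=0.01325 + 0.03926j
  term(m=+3) = -0.11401 - 0.12209j   from Y*(Ω₁)=0.36830 + 0.21214j, Y(Ω₂)=-0.37582 - 0.11503j
  term(m=+4) = -0.09043 - 0.00413j   from Y*(Ω₁)=-0.19067 - 0.15955j, Y(Ω₂)=0.28959 - 0.22069j
  term(m=+5) = -0.00886 + 0.00791j   from Y*(Ω₁)=0.04925 + 0.05849j, Y(Ω₂)=0.00444 + 0.15529j
Total Σ_m = -0.30737 + 0.00000j. Multiply by 1.142397: -0.35114 + 0.00000j. P_5(cos γ) = -0.351143

-0.351143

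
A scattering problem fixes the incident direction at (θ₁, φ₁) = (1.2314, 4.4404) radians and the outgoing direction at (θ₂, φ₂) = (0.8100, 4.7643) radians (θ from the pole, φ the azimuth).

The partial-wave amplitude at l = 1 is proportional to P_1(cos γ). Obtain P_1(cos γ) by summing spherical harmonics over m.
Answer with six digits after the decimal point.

0.877004

Term-by-term m-sum for l=1 (normalisation 4π/3 = 4.188790):
  m=-1: (-0.087522, -0.313809) × (0.012984, 0.249900) = (0.077285, -0.025946)  (running Σ = (0.077285, -0.025946))
  m=0: (0.162665, -0.000000) × (0.336891, 0.000000) = (0.054800, 0.000000)  (running Σ = (0.132085, -0.025946))
  m=1: (0.087522, -0.313809) × (-0.012984, 0.249900) = (0.077285, 0.025946)  (running Σ = (0.209369, 0.000000))
Accumulated sum (0.209369, 0.000000); after 4π/(2l+1) scaling, (0.877004, 0.000000) ⇒ P_1 = 0.877004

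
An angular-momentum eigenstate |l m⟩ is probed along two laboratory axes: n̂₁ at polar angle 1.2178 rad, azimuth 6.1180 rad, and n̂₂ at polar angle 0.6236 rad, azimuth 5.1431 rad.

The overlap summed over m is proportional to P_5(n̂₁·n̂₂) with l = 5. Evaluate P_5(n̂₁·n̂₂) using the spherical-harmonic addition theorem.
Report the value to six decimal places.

Summing Y*_{l m}(θ₁,φ₁)·Y_{l m}(θ₂,φ₂) over m ∈ [−5, 5]; prefactor 4π/(2·5+1) = 1.142397:
  m=-5: Y*=0.22887 - 0.24822j  Y=0.02632 - 0.01735j  product 0.00172 - 0.01050j
  m=-4: Y*=0.31058 - 0.24141j  Y=-0.02099 - 0.13695j  product -0.03958 - 0.03747j
  m=-3: Y*=0.01902 - 0.01028j  Y=-0.32659 - 0.09344j  product -0.00717 + 0.00158j
  m=-2: Y*=-0.31301 + 0.10735j  Y=-0.29855 + 0.34778j  product 0.05612 - 0.14091j
  m=-1: Y*=-0.11065 + 0.01845j  Y=0.06979 + 0.15189j  product -0.01052 - 0.01552j
  m=+0: Y*=0.30460 + 0.00000j  Y=-0.35796 + 0.00000j  product -0.10903 + 0.00000j
  m=+1: Y*=0.11065 + 0.01845j  Y=-0.06979 + 0.15189j  product -0.01052 + 0.01552j
  m=+2: Y*=-0.31301 - 0.10735j  Y=-0.29855 - 0.34778j  product 0.05612 + 0.14091j
  m=+3: Y*=-0.01902 - 0.01028j  Y=0.32659 - 0.09344j  product -0.00717 - 0.00158j
  m=+4: Y*=0.31058 + 0.24141j  Y=-0.02099 + 0.13695j  product -0.03958 + 0.03747j
  m=+5: Y*=-0.22887 - 0.24822j  Y=-0.02632 - 0.01735j  product 0.00172 + 0.01050j
Total Σ_m = -0.10791 - 0.00000j. Multiply by 1.142397: -0.12328 - 0.00000j. P_5(cos γ) = -0.123281

-0.123281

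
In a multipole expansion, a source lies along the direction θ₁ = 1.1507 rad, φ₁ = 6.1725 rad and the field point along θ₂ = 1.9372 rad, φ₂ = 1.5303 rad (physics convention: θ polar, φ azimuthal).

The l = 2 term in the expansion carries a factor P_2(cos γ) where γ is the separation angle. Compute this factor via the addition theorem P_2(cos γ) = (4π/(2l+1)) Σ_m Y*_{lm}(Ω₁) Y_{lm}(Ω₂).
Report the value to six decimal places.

Summing Y*_{l m}(θ₁,φ₁)·Y_{l m}(θ₂,φ₂) over m ∈ [−2, 2]; prefactor 4π/(2·2+1) = 2.513274:
  m=-2: +0.314163-0.070705i × -0.335592-0.027240i = -0.107357+0.015170i  (running Σ = -0.107357+0.015170i)
  m=-1: +0.285926-0.031778i × -0.010461+0.258190i = +0.005213+0.074156i  (running Σ = -0.102143+0.089326i)
  m=0: -0.158005-0.000000i × -0.193950+0.000000i = +0.030645+0.000000i  (running Σ = -0.071498+0.089326i)
  m=1: -0.285926-0.031778i × +0.010461+0.258190i = +0.005213-0.074156i  (running Σ = -0.066285+0.015170i)
  m=2: +0.314163+0.070705i × -0.335592+0.027240i = -0.107357-0.015170i  (running Σ = -0.173641+0.000000i)
Accumulated sum -0.173641+0.000000i; after 4π/(2l+1) scaling, -0.436409+0.000000i ⇒ P_2 = -0.436409

-0.436409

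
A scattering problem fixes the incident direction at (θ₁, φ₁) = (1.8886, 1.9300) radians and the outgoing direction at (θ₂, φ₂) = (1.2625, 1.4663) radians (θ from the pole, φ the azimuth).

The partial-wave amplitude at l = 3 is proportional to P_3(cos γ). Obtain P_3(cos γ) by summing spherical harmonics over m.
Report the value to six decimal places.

-0.159292

Term-by-term m-sum for l=3 (normalisation 4π/7 = 1.795196):
  [-3]  conj(Y_{3,-3})(Ω₁) = +0.315012-0.169315i ; Y_{3,-3}(Ω₂) = -0.111309+0.343357i ; Δ = +0.023072+0.127008i
  [-2]  conj(Y_{3,-2})(Ω₁) = +0.216949+0.189668i ; Y_{3,-2}(Ω₂) = -0.275428-0.058415i ; Δ = -0.048674-0.064913i
  [-1]  conj(Y_{3,-1})(Ω₁) = +0.055230-0.147087i ; Y_{3,-1}(Ω₂) = -0.017333+0.165270i ; Δ = +0.023352+0.011677i
  [+0]  conj(Y_{3,0})(Ω₁) = +0.292900-0.000000i ; Y_{3,0}(Ω₂) = -0.287576+0.000000i ; Δ = -0.084231+0.000000i
  [+1]  conj(Y_{3,1})(Ω₁) = -0.055230-0.147087i ; Y_{3,1}(Ω₂) = +0.017333+0.165270i ; Δ = +0.023352-0.011677i
  [+2]  conj(Y_{3,2})(Ω₁) = +0.216949-0.189668i ; Y_{3,2}(Ω₂) = -0.275428+0.058415i ; Δ = -0.048674+0.064913i
  [+3]  conj(Y_{3,3})(Ω₁) = -0.315012-0.169315i ; Y_{3,3}(Ω₂) = +0.111309+0.343357i ; Δ = +0.023072-0.127008i
Σ over m = -0.088732+0.000000i; ×(4π/7) → -0.159292+0.000000i. Real part: -0.159292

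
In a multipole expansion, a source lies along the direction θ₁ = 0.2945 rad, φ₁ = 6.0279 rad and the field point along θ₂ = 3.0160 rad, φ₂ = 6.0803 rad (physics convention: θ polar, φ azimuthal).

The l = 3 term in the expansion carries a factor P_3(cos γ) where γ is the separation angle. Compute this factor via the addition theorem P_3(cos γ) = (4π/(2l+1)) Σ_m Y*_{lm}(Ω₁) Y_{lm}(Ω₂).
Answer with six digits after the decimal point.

-0.533602

Addition theorem: P_3(cos γ) = (4π/7) Σ_m Y*_{lm}(Ω₁) Y_{lm}(Ω₂), m = −3…3:
  m=-3: (0.007354, -0.007072) × (0.000673, 0.000469) = (0.000008, -0.000001)  (running Σ = (0.000008, -0.000001))
  m=-2: (0.071889, -0.040265) × (-0.014618, -0.006280) = (-0.001304, 0.000137)  (running Σ = (-0.001295, 0.000136))
  m=-1: (0.324830, -0.084774) × (0.155498, 0.031988) = (0.053222, -0.002791)  (running Σ = (0.051927, -0.002656))
  m=0: (0.563785, -0.000000) × (-0.711428, 0.000000) = (-0.401092, 0.000000)  (running Σ = (-0.349165, -0.002656))
  m=1: (-0.324830, -0.084774) × (-0.155498, 0.031988) = (0.053222, 0.002791)  (running Σ = (-0.295943, 0.000136))
  m=2: (0.071889, 0.040265) × (-0.014618, 0.006280) = (-0.001304, -0.000137)  (running Σ = (-0.297247, -0.000001))
  m=3: (-0.007354, -0.007072) × (-0.000673, 0.000469) = (0.000008, 0.000001)  (running Σ = (-0.297239, -0.000000))
Σ over m = (-0.297239, -0.000000); ×(4π/7) → (-0.533602, -0.000000). Real part: -0.533602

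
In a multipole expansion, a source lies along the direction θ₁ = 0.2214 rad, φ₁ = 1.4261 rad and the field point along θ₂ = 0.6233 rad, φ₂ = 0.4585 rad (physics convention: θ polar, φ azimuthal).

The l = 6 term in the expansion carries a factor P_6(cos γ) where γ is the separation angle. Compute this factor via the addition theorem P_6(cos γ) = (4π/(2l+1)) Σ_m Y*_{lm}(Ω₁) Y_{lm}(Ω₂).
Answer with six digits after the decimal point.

Expand P_6 via completeness: Σ_{m} conj(Y_{6,m}) at Ω₁ times Y_{6,m} at Ω₂ —
  m=-6: Y*=-0.00004 + 0.00004j  Y=-0.01767 - 0.00728j  product 0.00000 - 0.00000j
  m=-5: Y*=0.00055 + 0.00062j  Y=-0.06083 - 0.06912j  product 0.00001 - 0.00008j
  m=-4: Y*=0.00658 - 0.00430j  Y=-0.06738 - 0.25004j  product -0.00152 - 0.00135j
  m=-3: Y*=-0.02114 - 0.04560j  Y=0.08680 - 0.43877j  product -0.02184 + 0.00532j
  m=-2: Y*=-0.20716 + 0.06168j  Y=0.23463 - 0.30622j  product -0.02972 + 0.07791j
  m=-1: Y*=0.08069 + 0.55378j  Y=-0.07617 + 0.03760j  product -0.02697 - 0.03915j
  m=+0: Y*=0.55634 + 0.00000j  Y=-0.41294 + 0.00000j  product -0.22973 + 0.00000j
  m=+1: Y*=-0.08069 + 0.55378j  Y=0.07617 + 0.03760j  product -0.02697 + 0.03915j
  m=+2: Y*=-0.20716 - 0.06168j  Y=0.23463 + 0.30622j  product -0.02972 - 0.07791j
  m=+3: Y*=0.02114 - 0.04560j  Y=-0.08680 - 0.43877j  product -0.02184 - 0.00532j
  m=+4: Y*=0.00658 + 0.00430j  Y=-0.06738 + 0.25004j  product -0.00152 + 0.00135j
  m=+5: Y*=-0.00055 + 0.00062j  Y=0.06083 - 0.06912j  product 0.00001 + 0.00008j
  m=+6: Y*=-0.00004 - 0.00004j  Y=-0.01767 + 0.00728j  product 0.00000 + 0.00000j
Total Σ_m = -0.38980 + 0.00000j. Multiply by 0.966644: -0.37680 + 0.00000j. P_6(cos γ) = -0.376802

-0.376802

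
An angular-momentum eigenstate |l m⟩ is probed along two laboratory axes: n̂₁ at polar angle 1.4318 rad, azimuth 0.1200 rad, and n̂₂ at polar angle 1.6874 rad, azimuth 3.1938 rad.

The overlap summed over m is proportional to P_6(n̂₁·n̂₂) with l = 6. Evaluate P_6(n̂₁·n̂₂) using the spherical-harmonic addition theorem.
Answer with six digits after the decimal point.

Expand P_6 via completeness: Σ_{m} conj(Y_{6,m}) at Ω₁ times Y_{6,m} at Ω₂ —
  term(m=-6) = 0.19412 + 0.08362j   from Y*(Ω₁)=0.34267 + 0.30054j, Y(Ω₂)=0.44117 - 0.14290j
  term(m=-5) = 0.03920 + 0.01382j   from Y*(Ω₁)=0.18231 + 0.12472j, Y(Ω₂)=0.18179 - 0.04856j
  term(m=-4) = 0.07708 + 0.02143j   from Y*(Ω₁)=-0.24015 - 0.12502j, Y(Ω₂)=-0.28908 + 0.06126j
  term(m=-3) = 0.05069 + 0.01045j   from Y*(Ω₁)=-0.22881 - 0.08612j, Y(Ω₂)=-0.20910 + 0.03302j
  term(m=-2) = 0.05168 + 0.00705j   from Y*(Ω₁)=0.20685 + 0.05062j, Y(Ω₂)=0.24362 - 0.02553j
  term(m=-1) = 0.05479 + 0.00372j   from Y*(Ω₁)=0.24897 + 0.03002j, Y(Ω₂)=0.21868 - 0.01143j
  term(m=+0) = 0.04553 + 0.00000j   from Y*(Ω₁)=-0.19699 + 0.00000j, Y(Ω₂)=-0.23114 + 0.00000j
  term(m=+1) = 0.05479 - 0.00372j   from Y*(Ω₁)=-0.24897 + 0.03002j, Y(Ω₂)=-0.21868 - 0.01143j
  term(m=+2) = 0.05168 - 0.00705j   from Y*(Ω₁)=0.20685 - 0.05062j, Y(Ω₂)=0.24362 + 0.02553j
  term(m=+3) = 0.05069 - 0.01045j   from Y*(Ω₁)=0.22881 - 0.08612j, Y(Ω₂)=0.20910 + 0.03302j
  term(m=+4) = 0.07708 - 0.02143j   from Y*(Ω₁)=-0.24015 + 0.12502j, Y(Ω₂)=-0.28908 - 0.06126j
  term(m=+5) = 0.03920 - 0.01382j   from Y*(Ω₁)=-0.18231 + 0.12472j, Y(Ω₂)=-0.18179 - 0.04856j
  term(m=+6) = 0.19412 - 0.08362j   from Y*(Ω₁)=0.34267 - 0.30054j, Y(Ω₂)=0.44117 + 0.14290j
Total Σ_m = 0.98066 - 0.00000j. Multiply by 0.966644: 0.94795 - 0.00000j. P_6(cos γ) = 0.947945

0.947945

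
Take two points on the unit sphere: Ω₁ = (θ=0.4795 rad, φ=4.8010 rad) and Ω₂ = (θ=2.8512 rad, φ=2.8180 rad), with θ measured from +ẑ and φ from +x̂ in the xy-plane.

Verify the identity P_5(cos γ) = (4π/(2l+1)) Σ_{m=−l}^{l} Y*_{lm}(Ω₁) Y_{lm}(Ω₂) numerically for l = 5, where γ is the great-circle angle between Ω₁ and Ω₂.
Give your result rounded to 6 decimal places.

Addition theorem: P_5(cos γ) = (4π/11) Σ_m Y*_{lm}(Ω₁) Y_{lm}(Ω₂), m = −5…5:
  [-5]  conj(Y_{5,-5})(Ω₁) = 0.00416 - 0.00876j ; Y_{5,-5}(Ω₂) = 0.00004 - 0.00089j ; Δ = -0.00001 - 0.00000j
  [-4]  conj(Y_{5,-4})(Ω₁) = 0.05532 + 0.02047j ; Y_{5,-4}(Ω₂) = -0.00258 - 0.00909j ; Δ = 0.00004 - 0.00056j
  [-3]  conj(Y_{5,-3})(Ω₁) = -0.05430 + 0.19941j ; Y_{5,-3}(Ω₂) = -0.03330 - 0.04867j ; Δ = 0.01151 - 0.00400j
  [-2]  conj(Y_{5,-2})(Ω₁) = -0.42889 - 0.07681j ; Y_{5,-2}(Ω₂) = -0.18629 - 0.14079j ; Δ = 0.06908 + 0.07469j
  [-1]  conj(Y_{5,-1})(Ω₁) = 0.03912 - 0.44035j ; Y_{5,-1}(Ω₂) = -0.50825 - 0.17046j ; Δ = -0.09495 + 0.21714j
  [+0]  conj(Y_{5,0})(Ω₁) = -0.11049 + 0.00000j ; Y_{5,0}(Ω₂) = -0.42943 + 0.00000j ; Δ = 0.04745 + 0.00000j
  [+1]  conj(Y_{5,1})(Ω₁) = -0.03912 - 0.44035j ; Y_{5,1}(Ω₂) = 0.50825 - 0.17046j ; Δ = -0.09495 - 0.21714j
  [+2]  conj(Y_{5,2})(Ω₁) = -0.42889 + 0.07681j ; Y_{5,2}(Ω₂) = -0.18629 + 0.14079j ; Δ = 0.06908 - 0.07469j
  [+3]  conj(Y_{5,3})(Ω₁) = 0.05430 + 0.19941j ; Y_{5,3}(Ω₂) = 0.03330 - 0.04867j ; Δ = 0.01151 + 0.00400j
  [+4]  conj(Y_{5,4})(Ω₁) = 0.05532 - 0.02047j ; Y_{5,4}(Ω₂) = -0.00258 + 0.00909j ; Δ = 0.00004 + 0.00056j
  [+5]  conj(Y_{5,5})(Ω₁) = -0.00416 - 0.00876j ; Y_{5,5}(Ω₂) = -0.00004 - 0.00089j ; Δ = -0.00001 + 0.00000j
Σ over m = 0.01882 - 0.00000j; ×(4π/11) → 0.02150 - 0.00000j. Real part: 0.021500

0.021500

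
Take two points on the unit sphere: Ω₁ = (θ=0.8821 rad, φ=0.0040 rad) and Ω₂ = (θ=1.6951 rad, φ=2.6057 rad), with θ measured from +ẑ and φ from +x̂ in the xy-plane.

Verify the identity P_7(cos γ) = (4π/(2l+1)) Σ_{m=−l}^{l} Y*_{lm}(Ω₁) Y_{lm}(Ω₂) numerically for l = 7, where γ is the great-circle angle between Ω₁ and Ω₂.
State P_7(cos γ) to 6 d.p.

Summing Y*_{l m}(θ₁,φ₁)·Y_{l m}(θ₂,φ₂) over m ∈ [−7, 7]; prefactor 4π/(2·7+1) = 0.837758:
  term(m=-7) = 0.03112 + 0.02306j   from Y*(Ω₁)=0.08174 + 0.00229j, Y(Ω₂)=0.38832 + 0.27120j
  term(m=-6) = 0.05551 + 0.00544j   from Y*(Ω₁)=0.25179 + 0.00604j, Y(Ω₂)=0.22083 + 0.01632j
  term(m=-5) = -0.10924 + 0.05171j   from Y*(Ω₁)=0.42781 + 0.00856j, Y(Ω₂)=-0.25282 + 0.12593j
  term(m=-4) = -0.05116 + 0.07662j   from Y*(Ω₁)=0.37295 + 0.00597j, Y(Ω₂)=-0.13387 + 0.20758j
  term(m=-3) = -0.00018 + 0.00365j   from Y*(Ω₁)=-0.01675 - 0.00020j, Y(Ω₂)=0.00805 - 0.21812j
  term(m=-2) = 0.04345 + 0.08127j   from Y*(Ω₁)=-0.36159 - 0.00289j, Y(Ω₂)=-0.12196 - 0.22377j
  term(m=-1) = -0.02411 - 0.01445j   from Y*(Ω₁)=-0.14590 - 0.00058j, Y(Ω₂)=0.16568 + 0.09839j
  term(m=+0) = 0.08291 + 0.00000j   from Y*(Ω₁)=0.32299 + 0.00000j, Y(Ω₂)=0.25669 + 0.00000j
  term(m=+1) = -0.02411 + 0.01445j   from Y*(Ω₁)=0.14590 - 0.00058j, Y(Ω₂)=-0.16568 + 0.09839j
  term(m=+2) = 0.04345 - 0.08127j   from Y*(Ω₁)=-0.36159 + 0.00289j, Y(Ω₂)=-0.12196 + 0.22377j
  term(m=+3) = -0.00018 - 0.00365j   from Y*(Ω₁)=0.01675 - 0.00020j, Y(Ω₂)=-0.00805 - 0.21812j
  term(m=+4) = -0.05116 - 0.07662j   from Y*(Ω₁)=0.37295 - 0.00597j, Y(Ω₂)=-0.13387 - 0.20758j
  term(m=+5) = -0.10924 - 0.05171j   from Y*(Ω₁)=-0.42781 + 0.00856j, Y(Ω₂)=0.25282 + 0.12593j
  term(m=+6) = 0.05551 - 0.00544j   from Y*(Ω₁)=0.25179 - 0.00604j, Y(Ω₂)=0.22083 - 0.01632j
  term(m=+7) = 0.03112 - 0.02306j   from Y*(Ω₁)=-0.08174 + 0.00229j, Y(Ω₂)=-0.38832 + 0.27120j
Σ over m = -0.02632 + 0.00000j; ×(4π/15) → -0.02205 + 0.00000j. Real part: -0.022052

-0.022052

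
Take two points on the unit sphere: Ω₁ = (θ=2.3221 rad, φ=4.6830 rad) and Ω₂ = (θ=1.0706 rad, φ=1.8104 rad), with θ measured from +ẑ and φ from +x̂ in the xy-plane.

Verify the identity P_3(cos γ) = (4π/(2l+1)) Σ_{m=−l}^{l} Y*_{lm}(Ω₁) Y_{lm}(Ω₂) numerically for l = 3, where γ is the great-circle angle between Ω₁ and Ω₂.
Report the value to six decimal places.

Expand P_3 via completeness: Σ_{m} conj(Y_{3,m}) at Ω₁ times Y_{3,m} at Ω₂ —
  m=-3: Y*=+0.014339+0.162209i  Y=+0.185628+0.212154i  product -0.031752+0.033152i
  m=-2: Y*=+0.371922-0.021886i  Y=-0.334892+0.174011i  product -0.120745+0.072048i
  m=-1: Y*=-0.009228-0.313903i  Y=-0.010100-0.041342i  product -0.012884+0.003552i
  m=+0: Y*=+0.170754-0.000000i  Y=-0.331090+0.000000i  product -0.056535+0.000000i
  m=+1: Y*=+0.009228-0.313903i  Y=+0.010100-0.041342i  product -0.012884-0.003552i
  m=+2: Y*=+0.371922+0.021886i  Y=-0.334892-0.174011i  product -0.120745-0.072048i
  m=+3: Y*=-0.014339+0.162209i  Y=-0.185628+0.212154i  product -0.031752-0.033152i
Accumulated sum -0.387297+0.000000i; after 4π/(2l+1) scaling, -0.695274+0.000000i ⇒ P_3 = -0.695274

-0.695274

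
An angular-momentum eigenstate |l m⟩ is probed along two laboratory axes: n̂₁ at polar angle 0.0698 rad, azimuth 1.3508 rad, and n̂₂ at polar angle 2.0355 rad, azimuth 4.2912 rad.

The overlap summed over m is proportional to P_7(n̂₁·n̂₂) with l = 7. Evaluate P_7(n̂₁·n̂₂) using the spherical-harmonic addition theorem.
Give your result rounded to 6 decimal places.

-0.238775

Summing Y*_{l m}(θ₁,φ₁)·Y_{l m}(θ₂,φ₂) over m ∈ [−7, 7]; prefactor 4π/(2·7+1) = 0.837758:
  m=-7: (-0.000000, -0.000000) × (0.043820, 0.223898) = (-0.000000, -0.000000)  (running Σ = (-0.000000, -0.000000))
  m=-6: (-0.000000, 0.000000) × (-0.349671, 0.246719) = (-0.000000, -0.000000)  (running Σ = (-0.000000, -0.000000))
  m=-5: (0.000006, 0.000003) × (-0.290300, -0.172106) = (-0.000001, -0.000002)  (running Σ = (-0.000001, -0.000002))
  m=-4: (0.000110, -0.000133) × (-0.009291, 0.081178) = (0.000010, 0.000010)  (running Σ = (0.000008, 0.000008))
  m=-3: (-0.001816, -0.002340) × (-0.338059, 0.107258) = (0.000865, 0.000596)  (running Σ = (0.000873, 0.000604))
  m=-2: (-0.032384, 0.015246) × (-0.049408, -0.055386) = (0.002444, 0.001040)  (running Σ = (0.003318, 0.001645))
  m=-1: (0.060193, 0.269181) × (-0.131249, 0.292968) = (-0.086762, -0.017695)  (running Σ = (-0.083444, -0.016051))
  m=0: (1.019274, -0.000000) × (-0.115896, 0.000000) = (-0.118129, 0.000000)  (running Σ = (-0.201573, -0.016051))
  m=1: (-0.060193, 0.269181) × (0.131249, 0.292968) = (-0.086762, 0.017695)  (running Σ = (-0.288335, 0.001645))
  m=2: (-0.032384, -0.015246) × (-0.049408, 0.055386) = (0.002444, -0.001040)  (running Σ = (-0.285891, 0.000604))
  m=3: (0.001816, -0.002340) × (0.338059, 0.107258) = (0.000865, -0.000596)  (running Σ = (-0.285026, 0.000008))
  m=4: (0.000110, 0.000133) × (-0.009291, -0.081178) = (0.000010, -0.000010)  (running Σ = (-0.285016, -0.000002))
  m=5: (-0.000006, 0.000003) × (0.290300, -0.172106) = (-0.000001, 0.000002)  (running Σ = (-0.285017, -0.000000))
  m=6: (-0.000000, -0.000000) × (-0.349671, -0.246719) = (-0.000000, 0.000000)  (running Σ = (-0.285017, -0.000000))
  m=7: (0.000000, -0.000000) × (-0.043820, 0.223898) = (-0.000000, 0.000000)  (running Σ = (-0.285017, -0.000000))
Accumulated sum (-0.285017, -0.000000); after 4π/(2l+1) scaling, (-0.238775, -0.000000) ⇒ P_7 = -0.238775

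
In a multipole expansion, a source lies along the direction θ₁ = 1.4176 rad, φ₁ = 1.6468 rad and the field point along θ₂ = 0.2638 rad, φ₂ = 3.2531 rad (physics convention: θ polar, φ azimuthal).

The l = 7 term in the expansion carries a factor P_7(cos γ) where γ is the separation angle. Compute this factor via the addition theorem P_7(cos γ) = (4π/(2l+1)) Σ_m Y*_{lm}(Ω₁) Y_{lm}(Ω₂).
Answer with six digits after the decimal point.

-0.252472

Term-by-term m-sum for l=7 (normalisation 4π/15 = 0.837758):
  m=-7: Y*=+0.233581-0.396814i  Y=-0.000029+0.000029i  product +0.000005+0.000018i
  m=-6: Y*=-0.238838-0.117151i  Y=+0.000445-0.000352i  product -0.000148+0.000032i
  m=-5: Y*=+0.089476-0.224008i  Y=-0.004172+0.002601i  product +0.000209+0.001167i
  m=-4: Y*=-0.274938-0.086259i  Y=+0.026935-0.012880i  product -0.008517+0.001218i
  m=-3: Y*=+0.037190-0.160271i  Y=-0.121725+0.042310i  product +0.002254+0.021083i
  m=-2: Y*=-0.288501-0.044195i  Y=+0.367514-0.083347i  product -0.109712+0.007803i
  m=-1: Y*=+0.010159-0.133401i  Y=-0.631522+0.070713i  product +0.003018+0.084964i
  m=+0: Y*=-0.292128-0.000000i  Y=+0.258746+0.000000i  product -0.075587-0.000000i
  m=+1: Y*=-0.010159-0.133401i  Y=+0.631522+0.070713i  product +0.003018-0.084964i
  m=+2: Y*=-0.288501+0.044195i  Y=+0.367514+0.083347i  product -0.109712-0.007803i
  m=+3: Y*=-0.037190-0.160271i  Y=+0.121725+0.042310i  product +0.002254-0.021083i
  m=+4: Y*=-0.274938+0.086259i  Y=+0.026935+0.012880i  product -0.008517-0.001218i
  m=+5: Y*=-0.089476-0.224008i  Y=+0.004172+0.002601i  product +0.000209-0.001167i
  m=+6: Y*=-0.238838+0.117151i  Y=+0.000445+0.000352i  product -0.000148-0.000032i
  m=+7: Y*=-0.233581-0.396814i  Y=+0.000029+0.000029i  product +0.000005-0.000018i
Σ over m = -0.301367+0.000000i; ×(4π/15) → -0.252472+0.000000i. Real part: -0.252472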